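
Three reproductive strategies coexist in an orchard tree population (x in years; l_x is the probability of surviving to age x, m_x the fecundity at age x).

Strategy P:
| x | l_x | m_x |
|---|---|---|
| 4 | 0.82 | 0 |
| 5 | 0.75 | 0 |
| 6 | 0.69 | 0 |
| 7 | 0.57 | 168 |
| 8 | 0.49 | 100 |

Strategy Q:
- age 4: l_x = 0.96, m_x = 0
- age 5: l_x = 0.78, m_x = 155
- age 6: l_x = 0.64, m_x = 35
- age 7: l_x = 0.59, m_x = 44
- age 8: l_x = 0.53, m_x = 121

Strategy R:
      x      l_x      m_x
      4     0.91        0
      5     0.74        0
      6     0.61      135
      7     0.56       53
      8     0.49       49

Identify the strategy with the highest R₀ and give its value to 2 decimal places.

233.39

Strategy P: R₀ = 0.82×0 + 0.75×0 + 0.69×0 + 0.57×168 + 0.49×100 = 144.7600
Strategy Q: R₀ = 0.96×0 + 0.78×155 + 0.64×35 + 0.59×44 + 0.53×121 = 233.3900
Strategy R: R₀ = 0.91×0 + 0.74×0 + 0.61×135 + 0.56×53 + 0.49×49 = 136.0400
Highest R₀: strategy Q with 233.3900.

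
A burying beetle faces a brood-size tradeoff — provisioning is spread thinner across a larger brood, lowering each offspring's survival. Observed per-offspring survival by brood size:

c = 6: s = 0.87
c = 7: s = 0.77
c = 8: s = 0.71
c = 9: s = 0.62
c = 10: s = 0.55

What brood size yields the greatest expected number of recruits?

Expected recruits = c × s(c):
  c=6: 6 × 0.87 = 5.220
  c=7: 7 × 0.77 = 5.390
  c=8: 8 × 0.71 = 5.680
  c=9: 9 × 0.62 = 5.580
  c=10: 10 × 0.55 = 5.500
Maximum at c = 8 (5.680 recruits).

8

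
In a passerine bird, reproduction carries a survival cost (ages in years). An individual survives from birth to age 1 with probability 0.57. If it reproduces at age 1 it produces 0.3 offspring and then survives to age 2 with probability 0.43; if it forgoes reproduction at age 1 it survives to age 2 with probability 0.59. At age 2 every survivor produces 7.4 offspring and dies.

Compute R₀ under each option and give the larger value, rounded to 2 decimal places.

2.49

breed at age 1: R₀ = 0.57 × (0.3 + 0.43 × 7.4) = 0.57 × 3.4820 = 1.9847
delay to age 2: R₀ = 0.57 × (0.59 × 7.4) = 0.57 × 4.3660 = 2.4886
Higher: delay to age 2 (2.4886).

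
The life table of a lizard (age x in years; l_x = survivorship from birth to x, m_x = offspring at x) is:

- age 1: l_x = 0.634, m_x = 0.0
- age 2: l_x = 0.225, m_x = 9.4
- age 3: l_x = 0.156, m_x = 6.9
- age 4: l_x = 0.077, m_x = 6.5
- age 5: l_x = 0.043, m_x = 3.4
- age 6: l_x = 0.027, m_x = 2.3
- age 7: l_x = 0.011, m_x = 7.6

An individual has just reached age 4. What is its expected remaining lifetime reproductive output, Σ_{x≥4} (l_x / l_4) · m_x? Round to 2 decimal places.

10.29

l_4 = 0.077. Conditional survival from age 4 to x is l_x / l_4.
  x=4: (0.077/0.077) × 6.5 = 6.5000
  x=5: (0.043/0.077) × 3.4 = 1.8987
  x=6: (0.027/0.077) × 2.3 = 0.8065
  x=7: (0.011/0.077) × 7.6 = 1.0857
Sum = 6.5000 + 1.8987 + 0.8065 + 1.0857 = 10.2909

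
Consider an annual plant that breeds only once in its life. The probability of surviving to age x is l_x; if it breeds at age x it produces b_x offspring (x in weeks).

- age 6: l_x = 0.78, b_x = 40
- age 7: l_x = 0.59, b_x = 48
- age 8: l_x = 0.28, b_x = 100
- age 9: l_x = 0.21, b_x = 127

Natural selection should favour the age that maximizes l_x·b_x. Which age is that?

6

Expected offspring if breeding at age x = l_x × b_x:
  age 6: 0.78 × 40 = 31.200
  age 7: 0.59 × 48 = 28.320
  age 8: 0.28 × 100 = 28.000
  age 9: 0.21 × 127 = 26.670
Maximum at age 6 (31.200).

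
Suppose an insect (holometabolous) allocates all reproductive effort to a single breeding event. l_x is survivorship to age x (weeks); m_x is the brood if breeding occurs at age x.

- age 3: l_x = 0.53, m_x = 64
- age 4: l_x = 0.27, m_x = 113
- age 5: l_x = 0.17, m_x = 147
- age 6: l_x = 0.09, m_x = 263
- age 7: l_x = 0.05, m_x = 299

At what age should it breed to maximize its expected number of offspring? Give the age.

Expected offspring if breeding at age x = l_x × m_x:
  age 3: 0.53 × 64 = 33.920
  age 4: 0.27 × 113 = 30.510
  age 5: 0.17 × 147 = 24.990
  age 6: 0.09 × 263 = 23.670
  age 7: 0.05 × 299 = 14.950
Maximum at age 3 (33.920).

3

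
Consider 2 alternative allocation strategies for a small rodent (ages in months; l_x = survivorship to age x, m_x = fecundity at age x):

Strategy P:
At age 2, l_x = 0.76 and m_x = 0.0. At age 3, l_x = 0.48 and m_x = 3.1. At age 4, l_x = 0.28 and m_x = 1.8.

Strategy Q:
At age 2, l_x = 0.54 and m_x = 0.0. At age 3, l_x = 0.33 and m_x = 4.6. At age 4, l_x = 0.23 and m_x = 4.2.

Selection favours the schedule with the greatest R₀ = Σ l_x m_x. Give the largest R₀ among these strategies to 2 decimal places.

2.48

Strategy P: R₀ = 0.76×0.0 + 0.48×3.1 + 0.28×1.8 = 1.9920
Strategy Q: R₀ = 0.54×0.0 + 0.33×4.6 + 0.23×4.2 = 2.4840
Highest R₀: strategy Q with 2.4840.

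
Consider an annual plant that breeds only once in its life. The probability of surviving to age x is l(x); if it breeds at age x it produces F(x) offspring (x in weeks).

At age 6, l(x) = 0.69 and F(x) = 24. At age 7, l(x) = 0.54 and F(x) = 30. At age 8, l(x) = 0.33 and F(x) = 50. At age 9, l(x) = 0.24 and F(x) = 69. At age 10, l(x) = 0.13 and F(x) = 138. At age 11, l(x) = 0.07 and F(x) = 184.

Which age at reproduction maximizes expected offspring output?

10

Expected offspring if breeding at age x = l(x) × F(x):
  age 6: 0.69 × 24 = 16.560
  age 7: 0.54 × 30 = 16.200
  age 8: 0.33 × 50 = 16.500
  age 9: 0.24 × 69 = 16.560
  age 10: 0.13 × 138 = 17.940
  age 11: 0.07 × 184 = 12.880
Maximum at age 10 (17.940).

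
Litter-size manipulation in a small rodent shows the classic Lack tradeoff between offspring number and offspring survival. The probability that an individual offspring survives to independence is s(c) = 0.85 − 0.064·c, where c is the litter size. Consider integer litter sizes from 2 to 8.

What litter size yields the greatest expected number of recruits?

7

Expected recruits = c × s(c):
  c=2: 2 × 0.722 = 1.444
  c=3: 3 × 0.658 = 1.974
  c=4: 4 × 0.594 = 2.376
  c=5: 5 × 0.530 = 2.650
  c=6: 6 × 0.466 = 2.796
  c=7: 7 × 0.402 = 2.814
  c=8: 8 × 0.338 = 2.704
Maximum at c = 7 (2.814 recruits).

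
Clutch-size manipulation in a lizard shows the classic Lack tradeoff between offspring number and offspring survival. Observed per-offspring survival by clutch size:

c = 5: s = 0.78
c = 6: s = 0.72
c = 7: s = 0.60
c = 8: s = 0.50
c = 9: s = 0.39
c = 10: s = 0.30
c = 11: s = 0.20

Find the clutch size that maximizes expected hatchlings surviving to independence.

Expected hatchlings surviving to independence = c × s(c):
  c=5: 5 × 0.78 = 3.900
  c=6: 6 × 0.72 = 4.320
  c=7: 7 × 0.60 = 4.200
  c=8: 8 × 0.50 = 4.000
  c=9: 9 × 0.39 = 3.510
  c=10: 10 × 0.30 = 3.000
  c=11: 11 × 0.20 = 2.200
Maximum at c = 6 (4.320 hatchlings surviving to independence).

6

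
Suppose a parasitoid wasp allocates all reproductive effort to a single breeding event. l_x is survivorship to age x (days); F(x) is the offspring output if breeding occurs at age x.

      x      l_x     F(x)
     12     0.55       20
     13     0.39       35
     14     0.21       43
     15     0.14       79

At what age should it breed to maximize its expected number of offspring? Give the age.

Expected offspring if breeding at age x = l_x × F(x):
  age 12: 0.55 × 20 = 11.000
  age 13: 0.39 × 35 = 13.650
  age 14: 0.21 × 43 = 9.030
  age 15: 0.14 × 79 = 11.060
Maximum at age 13 (13.650).

13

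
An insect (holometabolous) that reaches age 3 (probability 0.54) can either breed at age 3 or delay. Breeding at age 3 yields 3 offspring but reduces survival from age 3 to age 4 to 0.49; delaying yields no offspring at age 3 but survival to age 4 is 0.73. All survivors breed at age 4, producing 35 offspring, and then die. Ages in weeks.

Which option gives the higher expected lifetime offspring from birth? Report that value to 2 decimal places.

13.80

breed at age 3: R₀ = 0.54 × (3 + 0.49 × 35) = 0.54 × 20.1500 = 10.8810
delay to age 4: R₀ = 0.54 × (0.73 × 35) = 0.54 × 25.5500 = 13.7970
Higher: delay to age 4 (13.7970).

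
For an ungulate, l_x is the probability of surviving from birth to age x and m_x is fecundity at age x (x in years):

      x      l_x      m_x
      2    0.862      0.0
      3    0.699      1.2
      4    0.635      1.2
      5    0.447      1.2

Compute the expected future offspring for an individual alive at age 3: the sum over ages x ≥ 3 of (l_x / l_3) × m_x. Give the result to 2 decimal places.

3.06

l_3 = 0.699. Conditional survival from age 3 to x is l_x / l_3.
  x=3: (0.699/0.699) × 1.2 = 1.2000
  x=4: (0.635/0.699) × 1.2 = 1.0901
  x=5: (0.447/0.699) × 1.2 = 0.7674
Sum = 1.2000 + 1.0901 + 0.7674 = 3.0575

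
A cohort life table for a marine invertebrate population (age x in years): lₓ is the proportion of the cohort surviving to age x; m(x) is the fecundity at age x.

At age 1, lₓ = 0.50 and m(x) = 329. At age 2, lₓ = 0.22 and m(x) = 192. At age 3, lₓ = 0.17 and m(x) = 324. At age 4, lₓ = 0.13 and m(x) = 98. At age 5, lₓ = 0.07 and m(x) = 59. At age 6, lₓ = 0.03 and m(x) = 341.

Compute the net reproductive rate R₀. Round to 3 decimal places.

R₀ = Σ lₓ m(x):
  age 1: 0.50 × 329 = 164.5000
  age 2: 0.22 × 192 = 42.2400
  age 3: 0.17 × 324 = 55.0800
  age 4: 0.13 × 98 = 12.7400
  age 5: 0.07 × 59 = 4.1300
  age 6: 0.03 × 341 = 10.2300
R₀ = 164.5000 + 42.2400 + 55.0800 + 12.7400 + 4.1300 + 10.2300 = 288.9200

288.920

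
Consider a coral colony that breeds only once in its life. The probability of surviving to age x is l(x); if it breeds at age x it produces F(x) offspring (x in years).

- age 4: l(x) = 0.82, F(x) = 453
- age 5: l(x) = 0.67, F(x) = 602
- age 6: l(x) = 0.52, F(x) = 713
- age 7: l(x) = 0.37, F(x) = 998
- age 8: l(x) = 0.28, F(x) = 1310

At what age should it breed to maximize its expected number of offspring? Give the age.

5

Expected offspring if breeding at age x = l(x) × F(x):
  age 4: 0.82 × 453 = 371.460
  age 5: 0.67 × 602 = 403.340
  age 6: 0.52 × 713 = 370.760
  age 7: 0.37 × 998 = 369.260
  age 8: 0.28 × 1310 = 366.800
Maximum at age 5 (403.340).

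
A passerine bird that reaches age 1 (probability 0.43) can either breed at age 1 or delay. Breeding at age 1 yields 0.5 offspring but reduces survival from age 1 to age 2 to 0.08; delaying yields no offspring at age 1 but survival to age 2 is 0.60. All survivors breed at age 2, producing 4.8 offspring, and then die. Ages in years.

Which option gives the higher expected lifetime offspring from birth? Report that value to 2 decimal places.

breed at age 1: R₀ = 0.43 × (0.5 + 0.08 × 4.8) = 0.43 × 0.8840 = 0.3801
delay to age 2: R₀ = 0.43 × (0.60 × 4.8) = 0.43 × 2.8800 = 1.2384
Higher: delay to age 2 (1.2384).

1.24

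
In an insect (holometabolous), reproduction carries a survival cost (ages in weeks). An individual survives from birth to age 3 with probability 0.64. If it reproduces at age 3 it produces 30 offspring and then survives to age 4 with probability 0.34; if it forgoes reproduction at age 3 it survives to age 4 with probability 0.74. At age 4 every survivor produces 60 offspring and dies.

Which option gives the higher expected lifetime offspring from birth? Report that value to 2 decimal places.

breed at age 3: R₀ = 0.64 × (30 + 0.34 × 60) = 0.64 × 50.4000 = 32.2560
delay to age 4: R₀ = 0.64 × (0.74 × 60) = 0.64 × 44.4000 = 28.4160
Higher: breed at age 3 (32.2560).

32.26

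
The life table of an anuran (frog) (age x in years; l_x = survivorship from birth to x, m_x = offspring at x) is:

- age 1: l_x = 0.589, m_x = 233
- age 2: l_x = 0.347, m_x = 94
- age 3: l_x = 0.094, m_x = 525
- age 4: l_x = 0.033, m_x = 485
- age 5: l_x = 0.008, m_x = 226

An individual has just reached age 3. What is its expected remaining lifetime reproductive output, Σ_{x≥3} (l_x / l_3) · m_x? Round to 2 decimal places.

l_3 = 0.094. Conditional survival from age 3 to x is l_x / l_3.
  x=3: (0.094/0.094) × 525 = 525.0000
  x=4: (0.033/0.094) × 485 = 170.2660
  x=5: (0.008/0.094) × 226 = 19.2340
Sum = 525.0000 + 170.2660 + 19.2340 = 714.5000

714.50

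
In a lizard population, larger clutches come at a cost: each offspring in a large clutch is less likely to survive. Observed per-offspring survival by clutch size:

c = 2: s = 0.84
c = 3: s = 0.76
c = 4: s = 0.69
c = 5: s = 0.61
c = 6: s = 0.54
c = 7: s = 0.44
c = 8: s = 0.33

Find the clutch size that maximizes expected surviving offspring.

Expected surviving offspring = c × s(c):
  c=2: 2 × 0.84 = 1.680
  c=3: 3 × 0.76 = 2.280
  c=4: 4 × 0.69 = 2.760
  c=5: 5 × 0.61 = 3.050
  c=6: 6 × 0.54 = 3.240
  c=7: 7 × 0.44 = 3.080
  c=8: 8 × 0.33 = 2.640
Maximum at c = 6 (3.240 surviving offspring).

6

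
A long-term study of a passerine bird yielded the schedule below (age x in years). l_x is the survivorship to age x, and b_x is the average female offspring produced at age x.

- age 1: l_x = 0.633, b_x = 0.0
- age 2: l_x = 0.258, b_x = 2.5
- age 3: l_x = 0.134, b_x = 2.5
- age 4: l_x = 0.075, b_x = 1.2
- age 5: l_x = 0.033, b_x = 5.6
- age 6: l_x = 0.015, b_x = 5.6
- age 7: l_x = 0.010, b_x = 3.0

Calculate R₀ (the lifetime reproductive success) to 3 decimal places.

1.369

R₀ = Σ l_x b_x:
  age 1: 0.633 × 0.0 = 0.0000
  age 2: 0.258 × 2.5 = 0.6450
  age 3: 0.134 × 2.5 = 0.3350
  age 4: 0.075 × 1.2 = 0.0900
  age 5: 0.033 × 5.6 = 0.1848
  age 6: 0.015 × 5.6 = 0.0840
  age 7: 0.010 × 3.0 = 0.0300
R₀ = 0.0000 + 0.6450 + 0.3350 + 0.0900 + 0.1848 + 0.0840 + 0.0300 = 1.3688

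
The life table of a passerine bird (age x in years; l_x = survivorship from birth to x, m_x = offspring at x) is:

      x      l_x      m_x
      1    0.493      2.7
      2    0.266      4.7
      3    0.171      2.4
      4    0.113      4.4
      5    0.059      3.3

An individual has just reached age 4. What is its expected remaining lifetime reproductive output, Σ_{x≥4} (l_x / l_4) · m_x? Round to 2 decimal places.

6.12

l_4 = 0.113. Conditional survival from age 4 to x is l_x / l_4.
  x=4: (0.113/0.113) × 4.4 = 4.4000
  x=5: (0.059/0.113) × 3.3 = 1.7230
Sum = 4.4000 + 1.7230 = 6.1230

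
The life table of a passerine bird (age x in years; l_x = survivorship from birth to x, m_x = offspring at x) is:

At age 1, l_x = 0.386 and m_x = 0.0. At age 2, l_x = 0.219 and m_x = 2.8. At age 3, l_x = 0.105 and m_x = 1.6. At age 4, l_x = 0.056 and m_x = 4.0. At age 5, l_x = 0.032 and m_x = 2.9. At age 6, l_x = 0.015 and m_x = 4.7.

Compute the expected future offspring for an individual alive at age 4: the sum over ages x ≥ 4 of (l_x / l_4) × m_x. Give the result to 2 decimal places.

6.92

l_4 = 0.056. Conditional survival from age 4 to x is l_x / l_4.
  x=4: (0.056/0.056) × 4.0 = 4.0000
  x=5: (0.032/0.056) × 2.9 = 1.6571
  x=6: (0.015/0.056) × 4.7 = 1.2589
Sum = 4.0000 + 1.6571 + 1.2589 = 6.9161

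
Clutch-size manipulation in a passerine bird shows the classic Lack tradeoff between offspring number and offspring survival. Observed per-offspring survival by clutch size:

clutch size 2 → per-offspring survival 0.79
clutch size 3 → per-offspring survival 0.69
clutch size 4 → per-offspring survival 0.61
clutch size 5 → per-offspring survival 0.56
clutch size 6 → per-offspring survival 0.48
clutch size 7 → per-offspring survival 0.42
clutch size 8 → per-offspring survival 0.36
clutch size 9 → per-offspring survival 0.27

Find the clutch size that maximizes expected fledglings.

7

Expected fledglings = c × s(c):
  c=2: 2 × 0.79 = 1.580
  c=3: 3 × 0.69 = 2.070
  c=4: 4 × 0.61 = 2.440
  c=5: 5 × 0.56 = 2.800
  c=6: 6 × 0.48 = 2.880
  c=7: 7 × 0.42 = 2.940
  c=8: 8 × 0.36 = 2.880
  c=9: 9 × 0.27 = 2.430
Maximum at c = 7 (2.940 fledglings).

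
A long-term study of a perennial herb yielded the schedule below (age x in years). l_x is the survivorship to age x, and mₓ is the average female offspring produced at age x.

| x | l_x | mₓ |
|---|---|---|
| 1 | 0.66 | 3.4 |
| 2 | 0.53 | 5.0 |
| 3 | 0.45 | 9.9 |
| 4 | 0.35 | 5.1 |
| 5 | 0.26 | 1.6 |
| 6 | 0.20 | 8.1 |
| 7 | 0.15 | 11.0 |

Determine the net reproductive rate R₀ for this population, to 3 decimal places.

R₀ = Σ l_x mₓ:
  age 1: 0.66 × 3.4 = 2.2440
  age 2: 0.53 × 5.0 = 2.6500
  age 3: 0.45 × 9.9 = 4.4550
  age 4: 0.35 × 5.1 = 1.7850
  age 5: 0.26 × 1.6 = 0.4160
  age 6: 0.20 × 8.1 = 1.6200
  age 7: 0.15 × 11.0 = 1.6500
R₀ = 2.2440 + 2.6500 + 4.4550 + 1.7850 + 0.4160 + 1.6200 + 1.6500 = 14.8200

14.820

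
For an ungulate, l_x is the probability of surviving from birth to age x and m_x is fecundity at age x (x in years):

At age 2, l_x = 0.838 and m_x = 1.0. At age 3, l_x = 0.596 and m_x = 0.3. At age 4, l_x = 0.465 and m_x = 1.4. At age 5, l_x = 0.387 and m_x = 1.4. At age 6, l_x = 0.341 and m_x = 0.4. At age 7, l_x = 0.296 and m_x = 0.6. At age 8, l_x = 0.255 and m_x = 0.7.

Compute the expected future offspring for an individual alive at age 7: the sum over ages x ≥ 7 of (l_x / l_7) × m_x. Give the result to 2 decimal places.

l_7 = 0.296. Conditional survival from age 7 to x is l_x / l_7.
  x=7: (0.296/0.296) × 0.6 = 0.6000
  x=8: (0.255/0.296) × 0.7 = 0.6030
Sum = 0.6000 + 0.6030 = 1.2030

1.20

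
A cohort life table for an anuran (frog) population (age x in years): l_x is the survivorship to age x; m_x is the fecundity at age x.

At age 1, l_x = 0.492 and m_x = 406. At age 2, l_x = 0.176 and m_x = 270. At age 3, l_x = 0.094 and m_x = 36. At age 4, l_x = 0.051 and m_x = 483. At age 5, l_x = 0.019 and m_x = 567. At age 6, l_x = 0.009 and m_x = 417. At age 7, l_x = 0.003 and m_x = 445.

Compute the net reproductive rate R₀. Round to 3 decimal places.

291.150

R₀ = Σ l_x m_x:
  age 1: 0.492 × 406 = 199.7520
  age 2: 0.176 × 270 = 47.5200
  age 3: 0.094 × 36 = 3.3840
  age 4: 0.051 × 483 = 24.6330
  age 5: 0.019 × 567 = 10.7730
  age 6: 0.009 × 417 = 3.7530
  age 7: 0.003 × 445 = 1.3350
R₀ = 199.7520 + 47.5200 + 3.3840 + 24.6330 + 10.7730 + 3.7530 + 1.3350 = 291.1500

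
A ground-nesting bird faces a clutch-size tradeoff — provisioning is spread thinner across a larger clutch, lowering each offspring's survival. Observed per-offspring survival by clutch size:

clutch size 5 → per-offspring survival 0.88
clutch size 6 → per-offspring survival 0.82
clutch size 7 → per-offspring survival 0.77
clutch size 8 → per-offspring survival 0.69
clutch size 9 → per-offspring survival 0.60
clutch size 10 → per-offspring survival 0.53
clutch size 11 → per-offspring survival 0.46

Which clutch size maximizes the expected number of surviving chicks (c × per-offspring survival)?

8

Expected surviving chicks = c × s(c):
  c=5: 5 × 0.88 = 4.400
  c=6: 6 × 0.82 = 4.920
  c=7: 7 × 0.77 = 5.390
  c=8: 8 × 0.69 = 5.520
  c=9: 9 × 0.60 = 5.400
  c=10: 10 × 0.53 = 5.300
  c=11: 11 × 0.46 = 5.060
Maximum at c = 8 (5.520 surviving chicks).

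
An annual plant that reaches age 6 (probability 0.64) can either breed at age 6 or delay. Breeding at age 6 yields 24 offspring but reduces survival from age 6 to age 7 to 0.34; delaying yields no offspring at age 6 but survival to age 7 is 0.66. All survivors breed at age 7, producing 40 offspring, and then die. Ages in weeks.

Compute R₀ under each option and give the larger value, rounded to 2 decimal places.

24.06

breed at age 6: R₀ = 0.64 × (24 + 0.34 × 40) = 0.64 × 37.6000 = 24.0640
delay to age 7: R₀ = 0.64 × (0.66 × 40) = 0.64 × 26.4000 = 16.8960
Higher: breed at age 6 (24.0640).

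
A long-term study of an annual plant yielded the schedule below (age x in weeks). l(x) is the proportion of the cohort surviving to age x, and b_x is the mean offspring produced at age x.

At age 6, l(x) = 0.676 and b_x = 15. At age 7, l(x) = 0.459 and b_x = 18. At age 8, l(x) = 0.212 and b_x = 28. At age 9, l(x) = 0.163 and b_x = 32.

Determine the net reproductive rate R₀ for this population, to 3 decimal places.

29.554

R₀ = Σ l(x) b_x:
  age 6: 0.676 × 15 = 10.1400
  age 7: 0.459 × 18 = 8.2620
  age 8: 0.212 × 28 = 5.9360
  age 9: 0.163 × 32 = 5.2160
R₀ = 10.1400 + 8.2620 + 5.9360 + 5.2160 = 29.5540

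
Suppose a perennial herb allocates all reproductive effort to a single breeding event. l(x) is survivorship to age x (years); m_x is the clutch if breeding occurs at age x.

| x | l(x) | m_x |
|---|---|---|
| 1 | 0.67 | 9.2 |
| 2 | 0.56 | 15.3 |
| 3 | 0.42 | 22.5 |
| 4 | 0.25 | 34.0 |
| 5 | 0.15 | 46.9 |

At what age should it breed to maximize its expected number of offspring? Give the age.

Expected offspring if breeding at age x = l(x) × m_x:
  age 1: 0.67 × 9.2 = 6.164
  age 2: 0.56 × 15.3 = 8.568
  age 3: 0.42 × 22.5 = 9.450
  age 4: 0.25 × 34.0 = 8.500
  age 5: 0.15 × 46.9 = 7.035
Maximum at age 3 (9.450).

3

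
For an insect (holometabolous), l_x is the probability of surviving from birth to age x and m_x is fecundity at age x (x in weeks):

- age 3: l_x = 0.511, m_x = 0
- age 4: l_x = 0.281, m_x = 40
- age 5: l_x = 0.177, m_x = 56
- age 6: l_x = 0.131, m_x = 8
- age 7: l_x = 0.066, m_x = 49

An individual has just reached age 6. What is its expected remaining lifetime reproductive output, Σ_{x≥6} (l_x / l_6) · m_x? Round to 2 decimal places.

l_6 = 0.131. Conditional survival from age 6 to x is l_x / l_6.
  x=6: (0.131/0.131) × 8 = 8.0000
  x=7: (0.066/0.131) × 49 = 24.6870
Sum = 8.0000 + 24.6870 = 32.6870

32.69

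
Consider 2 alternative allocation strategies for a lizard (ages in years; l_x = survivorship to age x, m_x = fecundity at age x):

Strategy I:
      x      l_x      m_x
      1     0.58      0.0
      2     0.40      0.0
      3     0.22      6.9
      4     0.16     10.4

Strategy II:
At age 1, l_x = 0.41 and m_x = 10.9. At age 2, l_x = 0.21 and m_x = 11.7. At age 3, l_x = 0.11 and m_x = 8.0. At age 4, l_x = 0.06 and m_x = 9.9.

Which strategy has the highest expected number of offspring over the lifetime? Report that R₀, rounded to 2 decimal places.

8.40

Strategy I: R₀ = 0.58×0.0 + 0.40×0.0 + 0.22×6.9 + 0.16×10.4 = 3.1820
Strategy II: R₀ = 0.41×10.9 + 0.21×11.7 + 0.11×8.0 + 0.06×9.9 = 8.4000
Highest R₀: strategy II with 8.4000.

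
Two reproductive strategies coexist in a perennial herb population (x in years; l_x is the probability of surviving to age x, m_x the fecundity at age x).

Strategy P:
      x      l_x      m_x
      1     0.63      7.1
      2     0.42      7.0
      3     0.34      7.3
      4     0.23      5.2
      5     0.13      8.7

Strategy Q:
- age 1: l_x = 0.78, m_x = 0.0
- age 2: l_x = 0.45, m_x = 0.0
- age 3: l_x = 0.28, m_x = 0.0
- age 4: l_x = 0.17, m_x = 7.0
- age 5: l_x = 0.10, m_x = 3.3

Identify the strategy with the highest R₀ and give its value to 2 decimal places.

Strategy P: R₀ = 0.63×7.1 + 0.42×7.0 + 0.34×7.3 + 0.23×5.2 + 0.13×8.7 = 12.2220
Strategy Q: R₀ = 0.78×0.0 + 0.45×0.0 + 0.28×0.0 + 0.17×7.0 + 0.10×3.3 = 1.5200
Highest R₀: strategy P with 12.2220.

12.22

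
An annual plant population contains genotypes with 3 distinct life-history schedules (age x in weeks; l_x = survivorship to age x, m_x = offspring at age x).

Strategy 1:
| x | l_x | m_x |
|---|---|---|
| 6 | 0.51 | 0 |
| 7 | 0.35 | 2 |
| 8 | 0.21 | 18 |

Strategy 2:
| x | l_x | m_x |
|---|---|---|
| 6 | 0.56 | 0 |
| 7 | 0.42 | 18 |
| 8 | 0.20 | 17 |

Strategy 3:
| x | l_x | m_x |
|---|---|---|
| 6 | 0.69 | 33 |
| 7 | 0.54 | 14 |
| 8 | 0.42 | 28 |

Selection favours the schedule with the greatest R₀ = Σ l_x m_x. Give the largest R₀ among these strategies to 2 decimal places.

Strategy 1: R₀ = 0.51×0 + 0.35×2 + 0.21×18 = 4.4800
Strategy 2: R₀ = 0.56×0 + 0.42×18 + 0.20×17 = 10.9600
Strategy 3: R₀ = 0.69×33 + 0.54×14 + 0.42×28 = 42.0900
Highest R₀: strategy 3 with 42.0900.

42.09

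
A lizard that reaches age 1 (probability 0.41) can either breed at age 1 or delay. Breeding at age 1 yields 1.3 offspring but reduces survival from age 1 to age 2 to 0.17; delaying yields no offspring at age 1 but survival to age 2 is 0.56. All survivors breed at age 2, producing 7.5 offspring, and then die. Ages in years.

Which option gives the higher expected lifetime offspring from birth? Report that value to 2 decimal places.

breed at age 1: R₀ = 0.41 × (1.3 + 0.17 × 7.5) = 0.41 × 2.5750 = 1.0557
delay to age 2: R₀ = 0.41 × (0.56 × 7.5) = 0.41 × 4.2000 = 1.7220
Higher: delay to age 2 (1.7220).

1.72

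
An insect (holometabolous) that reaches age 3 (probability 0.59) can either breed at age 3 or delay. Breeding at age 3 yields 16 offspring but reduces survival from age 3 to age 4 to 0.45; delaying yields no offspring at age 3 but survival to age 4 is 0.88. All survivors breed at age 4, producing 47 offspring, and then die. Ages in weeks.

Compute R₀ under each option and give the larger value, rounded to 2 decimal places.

breed at age 3: R₀ = 0.59 × (16 + 0.45 × 47) = 0.59 × 37.1500 = 21.9185
delay to age 4: R₀ = 0.59 × (0.88 × 47) = 0.59 × 41.3600 = 24.4024
Higher: delay to age 4 (24.4024).

24.40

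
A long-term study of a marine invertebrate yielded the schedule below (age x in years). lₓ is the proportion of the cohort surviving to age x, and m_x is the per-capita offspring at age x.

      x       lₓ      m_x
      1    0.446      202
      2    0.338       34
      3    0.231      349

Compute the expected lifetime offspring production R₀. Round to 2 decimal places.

182.20

R₀ = Σ lₓ m_x:
  age 1: 0.446 × 202 = 90.0920
  age 2: 0.338 × 34 = 11.4920
  age 3: 0.231 × 349 = 80.6190
R₀ = 90.0920 + 11.4920 + 80.6190 = 182.2030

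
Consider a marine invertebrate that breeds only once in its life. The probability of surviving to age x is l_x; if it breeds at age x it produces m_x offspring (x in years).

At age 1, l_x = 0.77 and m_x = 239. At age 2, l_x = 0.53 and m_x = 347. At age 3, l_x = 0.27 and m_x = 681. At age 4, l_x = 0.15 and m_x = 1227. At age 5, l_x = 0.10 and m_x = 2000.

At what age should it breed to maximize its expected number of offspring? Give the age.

5

Expected offspring if breeding at age x = l_x × m_x:
  age 1: 0.77 × 239 = 184.030
  age 2: 0.53 × 347 = 183.910
  age 3: 0.27 × 681 = 183.870
  age 4: 0.15 × 1227 = 184.050
  age 5: 0.10 × 2000 = 200.000
Maximum at age 5 (200.000).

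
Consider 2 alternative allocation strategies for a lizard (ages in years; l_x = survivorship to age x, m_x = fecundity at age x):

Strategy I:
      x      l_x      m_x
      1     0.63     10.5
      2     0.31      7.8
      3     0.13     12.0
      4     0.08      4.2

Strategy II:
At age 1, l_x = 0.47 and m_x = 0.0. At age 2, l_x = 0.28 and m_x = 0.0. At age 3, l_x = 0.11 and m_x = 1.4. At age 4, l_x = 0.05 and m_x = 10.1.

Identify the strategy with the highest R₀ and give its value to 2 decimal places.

10.93

Strategy I: R₀ = 0.63×10.5 + 0.31×7.8 + 0.13×12.0 + 0.08×4.2 = 10.9290
Strategy II: R₀ = 0.47×0.0 + 0.28×0.0 + 0.11×1.4 + 0.05×10.1 = 0.6590
Highest R₀: strategy I with 10.9290.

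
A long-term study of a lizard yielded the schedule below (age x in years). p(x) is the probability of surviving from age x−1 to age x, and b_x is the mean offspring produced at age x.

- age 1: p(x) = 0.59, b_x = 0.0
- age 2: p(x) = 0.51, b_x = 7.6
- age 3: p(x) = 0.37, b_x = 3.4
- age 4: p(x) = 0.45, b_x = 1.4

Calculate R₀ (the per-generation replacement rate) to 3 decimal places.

2.736

Survivorship from birth: l_x = p_1·p_2·…·p_x.
  l_1 = 0.59000
  l_2 = 0.30090
  l_3 = 0.11133
  l_4 = 0.05010
R₀ = Σ l_x b_x:
  age 1: 0.59000 × 0.0 = 0.0000
  age 2: 0.30090 × 7.6 = 2.2868
  age 3: 0.11133 × 3.4 = 0.3785
  age 4: 0.05010 × 1.4 = 0.0701
R₀ = 0.0000 + 2.2868 + 0.3785 + 0.0701 = 2.7355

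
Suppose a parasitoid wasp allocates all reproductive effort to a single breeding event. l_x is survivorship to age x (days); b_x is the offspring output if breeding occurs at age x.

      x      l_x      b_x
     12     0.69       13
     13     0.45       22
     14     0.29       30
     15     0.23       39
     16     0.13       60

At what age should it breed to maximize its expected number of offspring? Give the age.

13

Expected offspring if breeding at age x = l_x × b_x:
  age 12: 0.69 × 13 = 8.970
  age 13: 0.45 × 22 = 9.900
  age 14: 0.29 × 30 = 8.700
  age 15: 0.23 × 39 = 8.970
  age 16: 0.13 × 60 = 7.800
Maximum at age 13 (9.900).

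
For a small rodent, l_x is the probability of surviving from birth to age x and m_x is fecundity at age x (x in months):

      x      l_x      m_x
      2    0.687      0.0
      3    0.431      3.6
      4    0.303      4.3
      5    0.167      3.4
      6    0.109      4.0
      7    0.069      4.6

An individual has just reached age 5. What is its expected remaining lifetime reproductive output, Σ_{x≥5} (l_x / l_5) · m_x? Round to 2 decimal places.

7.91

l_5 = 0.167. Conditional survival from age 5 to x is l_x / l_5.
  x=5: (0.167/0.167) × 3.4 = 3.4000
  x=6: (0.109/0.167) × 4.0 = 2.6108
  x=7: (0.069/0.167) × 4.6 = 1.9006
Sum = 3.4000 + 2.6108 + 1.9006 = 7.9114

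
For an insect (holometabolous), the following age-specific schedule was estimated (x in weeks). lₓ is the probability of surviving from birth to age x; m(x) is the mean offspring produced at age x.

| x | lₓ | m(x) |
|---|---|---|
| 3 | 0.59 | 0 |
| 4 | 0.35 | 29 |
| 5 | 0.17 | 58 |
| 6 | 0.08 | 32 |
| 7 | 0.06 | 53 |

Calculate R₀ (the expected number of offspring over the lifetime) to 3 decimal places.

R₀ = Σ lₓ m(x):
  age 3: 0.59 × 0 = 0.0000
  age 4: 0.35 × 29 = 10.1500
  age 5: 0.17 × 58 = 9.8600
  age 6: 0.08 × 32 = 2.5600
  age 7: 0.06 × 53 = 3.1800
R₀ = 0.0000 + 10.1500 + 9.8600 + 2.5600 + 3.1800 = 25.7500

25.750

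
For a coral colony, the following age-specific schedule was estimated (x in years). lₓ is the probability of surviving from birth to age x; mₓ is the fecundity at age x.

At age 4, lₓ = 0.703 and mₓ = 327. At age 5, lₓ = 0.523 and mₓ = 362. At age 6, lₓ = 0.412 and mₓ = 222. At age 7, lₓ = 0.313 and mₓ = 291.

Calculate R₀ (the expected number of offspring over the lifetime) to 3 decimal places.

601.754

R₀ = Σ lₓ mₓ:
  age 4: 0.703 × 327 = 229.8810
  age 5: 0.523 × 362 = 189.3260
  age 6: 0.412 × 222 = 91.4640
  age 7: 0.313 × 291 = 91.0830
R₀ = 229.8810 + 189.3260 + 91.4640 + 91.0830 = 601.7540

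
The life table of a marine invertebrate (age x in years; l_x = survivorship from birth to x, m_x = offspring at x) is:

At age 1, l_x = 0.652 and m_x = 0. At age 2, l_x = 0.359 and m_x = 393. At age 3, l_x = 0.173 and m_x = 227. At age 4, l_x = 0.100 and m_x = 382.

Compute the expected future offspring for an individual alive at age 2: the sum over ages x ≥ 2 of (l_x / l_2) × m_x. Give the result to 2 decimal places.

608.80

l_2 = 0.359. Conditional survival from age 2 to x is l_x / l_2.
  x=2: (0.359/0.359) × 393 = 393.0000
  x=3: (0.173/0.359) × 227 = 109.3900
  x=4: (0.100/0.359) × 382 = 106.4067
Sum = 393.0000 + 109.3900 + 106.4067 = 608.7967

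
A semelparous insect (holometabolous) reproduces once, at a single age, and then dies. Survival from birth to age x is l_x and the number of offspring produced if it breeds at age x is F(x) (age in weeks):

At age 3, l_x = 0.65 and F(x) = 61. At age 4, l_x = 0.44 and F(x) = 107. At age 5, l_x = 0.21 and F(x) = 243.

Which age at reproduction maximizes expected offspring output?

5

Expected offspring if breeding at age x = l_x × F(x):
  age 3: 0.65 × 61 = 39.650
  age 4: 0.44 × 107 = 47.080
  age 5: 0.21 × 243 = 51.030
Maximum at age 5 (51.030).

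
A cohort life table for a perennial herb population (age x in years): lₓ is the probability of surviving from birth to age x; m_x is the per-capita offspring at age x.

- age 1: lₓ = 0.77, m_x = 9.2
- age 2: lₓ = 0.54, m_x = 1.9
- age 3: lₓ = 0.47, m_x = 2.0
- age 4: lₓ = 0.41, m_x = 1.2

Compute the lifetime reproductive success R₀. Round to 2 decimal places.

R₀ = Σ lₓ m_x:
  age 1: 0.77 × 9.2 = 7.0840
  age 2: 0.54 × 1.9 = 1.0260
  age 3: 0.47 × 2.0 = 0.9400
  age 4: 0.41 × 1.2 = 0.4920
R₀ = 7.0840 + 1.0260 + 0.9400 + 0.4920 = 9.5420

9.54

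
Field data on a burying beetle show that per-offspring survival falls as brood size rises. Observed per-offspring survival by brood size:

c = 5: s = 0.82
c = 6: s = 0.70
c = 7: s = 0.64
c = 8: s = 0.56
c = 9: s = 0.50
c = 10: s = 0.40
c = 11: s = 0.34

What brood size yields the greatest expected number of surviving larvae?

9

Expected surviving larvae = c × s(c):
  c=5: 5 × 0.82 = 4.100
  c=6: 6 × 0.70 = 4.200
  c=7: 7 × 0.64 = 4.480
  c=8: 8 × 0.56 = 4.480
  c=9: 9 × 0.50 = 4.500
  c=10: 10 × 0.40 = 4.000
  c=11: 11 × 0.34 = 3.740
Maximum at c = 9 (4.500 surviving larvae).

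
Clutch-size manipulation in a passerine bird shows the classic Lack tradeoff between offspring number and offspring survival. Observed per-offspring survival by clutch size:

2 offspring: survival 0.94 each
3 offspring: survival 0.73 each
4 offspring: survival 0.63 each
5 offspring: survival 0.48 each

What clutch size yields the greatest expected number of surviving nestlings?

Expected surviving nestlings = c × s(c):
  c=2: 2 × 0.94 = 1.880
  c=3: 3 × 0.73 = 2.190
  c=4: 4 × 0.63 = 2.520
  c=5: 5 × 0.48 = 2.400
Maximum at c = 4 (2.520 surviving nestlings).

4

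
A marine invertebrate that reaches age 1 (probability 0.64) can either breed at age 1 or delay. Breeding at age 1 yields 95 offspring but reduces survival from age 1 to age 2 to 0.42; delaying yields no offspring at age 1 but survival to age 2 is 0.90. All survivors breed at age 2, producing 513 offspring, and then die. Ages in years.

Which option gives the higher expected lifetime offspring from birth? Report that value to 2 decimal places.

breed at age 1: R₀ = 0.64 × (95 + 0.42 × 513) = 0.64 × 310.4600 = 198.6944
delay to age 2: R₀ = 0.64 × (0.90 × 513) = 0.64 × 461.7000 = 295.4880
Higher: delay to age 2 (295.4880).

295.49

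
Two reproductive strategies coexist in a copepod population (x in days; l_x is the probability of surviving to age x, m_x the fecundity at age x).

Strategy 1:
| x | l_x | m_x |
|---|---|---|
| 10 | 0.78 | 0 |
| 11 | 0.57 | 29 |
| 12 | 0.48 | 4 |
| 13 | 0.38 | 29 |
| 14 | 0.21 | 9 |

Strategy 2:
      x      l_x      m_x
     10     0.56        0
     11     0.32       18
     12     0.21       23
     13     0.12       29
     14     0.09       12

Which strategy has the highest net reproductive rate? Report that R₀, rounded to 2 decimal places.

31.36

Strategy 1: R₀ = 0.78×0 + 0.57×29 + 0.48×4 + 0.38×29 + 0.21×9 = 31.3600
Strategy 2: R₀ = 0.56×0 + 0.32×18 + 0.21×23 + 0.12×29 + 0.09×12 = 15.1500
Highest R₀: strategy 1 with 31.3600.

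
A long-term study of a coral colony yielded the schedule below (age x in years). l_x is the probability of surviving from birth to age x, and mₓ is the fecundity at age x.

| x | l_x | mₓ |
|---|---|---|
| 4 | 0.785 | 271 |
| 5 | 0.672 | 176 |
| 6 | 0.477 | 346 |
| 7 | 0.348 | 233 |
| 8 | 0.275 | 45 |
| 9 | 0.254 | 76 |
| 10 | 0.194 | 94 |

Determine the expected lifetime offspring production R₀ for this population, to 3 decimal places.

R₀ = Σ l_x mₓ:
  age 4: 0.785 × 271 = 212.7350
  age 5: 0.672 × 176 = 118.2720
  age 6: 0.477 × 346 = 165.0420
  age 7: 0.348 × 233 = 81.0840
  age 8: 0.275 × 45 = 12.3750
  age 9: 0.254 × 76 = 19.3040
  age 10: 0.194 × 94 = 18.2360
R₀ = 212.7350 + 118.2720 + 165.0420 + 81.0840 + 12.3750 + 19.3040 + 18.2360 = 627.0480

627.048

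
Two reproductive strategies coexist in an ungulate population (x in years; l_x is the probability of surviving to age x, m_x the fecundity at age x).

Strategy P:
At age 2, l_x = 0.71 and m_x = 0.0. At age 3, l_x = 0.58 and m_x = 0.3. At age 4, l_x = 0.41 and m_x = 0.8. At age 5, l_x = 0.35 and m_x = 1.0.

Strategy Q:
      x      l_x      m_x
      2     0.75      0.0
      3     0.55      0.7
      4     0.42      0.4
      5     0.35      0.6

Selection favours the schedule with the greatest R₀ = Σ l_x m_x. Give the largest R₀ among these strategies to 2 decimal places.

0.85

Strategy P: R₀ = 0.71×0.0 + 0.58×0.3 + 0.41×0.8 + 0.35×1.0 = 0.8520
Strategy Q: R₀ = 0.75×0.0 + 0.55×0.7 + 0.42×0.4 + 0.35×0.6 = 0.7630
Highest R₀: strategy P with 0.8520.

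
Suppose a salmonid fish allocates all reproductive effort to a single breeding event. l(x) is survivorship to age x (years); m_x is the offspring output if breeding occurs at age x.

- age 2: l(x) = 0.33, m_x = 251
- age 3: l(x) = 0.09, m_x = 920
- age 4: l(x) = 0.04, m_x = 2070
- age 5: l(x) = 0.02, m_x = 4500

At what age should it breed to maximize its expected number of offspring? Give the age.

Expected offspring if breeding at age x = l(x) × m_x:
  age 2: 0.33 × 251 = 82.830
  age 3: 0.09 × 920 = 82.800
  age 4: 0.04 × 2070 = 82.800
  age 5: 0.02 × 4500 = 90.000
Maximum at age 5 (90.000).

5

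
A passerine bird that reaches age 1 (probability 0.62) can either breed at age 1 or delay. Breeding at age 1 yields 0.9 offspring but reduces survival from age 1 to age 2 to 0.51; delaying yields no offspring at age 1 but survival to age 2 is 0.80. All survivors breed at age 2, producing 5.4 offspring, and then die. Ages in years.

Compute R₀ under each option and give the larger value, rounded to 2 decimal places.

2.68

breed at age 1: R₀ = 0.62 × (0.9 + 0.51 × 5.4) = 0.62 × 3.6540 = 2.2655
delay to age 2: R₀ = 0.62 × (0.80 × 5.4) = 0.62 × 4.3200 = 2.6784
Higher: delay to age 2 (2.6784).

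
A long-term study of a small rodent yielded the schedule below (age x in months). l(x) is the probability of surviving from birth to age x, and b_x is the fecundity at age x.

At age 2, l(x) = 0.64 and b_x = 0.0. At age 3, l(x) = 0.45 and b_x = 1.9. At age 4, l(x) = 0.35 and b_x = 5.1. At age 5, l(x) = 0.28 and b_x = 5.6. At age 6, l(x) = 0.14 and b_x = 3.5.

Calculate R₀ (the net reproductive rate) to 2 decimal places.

4.70

R₀ = Σ l(x) b_x:
  age 2: 0.64 × 0.0 = 0.0000
  age 3: 0.45 × 1.9 = 0.8550
  age 4: 0.35 × 5.1 = 1.7850
  age 5: 0.28 × 5.6 = 1.5680
  age 6: 0.14 × 3.5 = 0.4900
R₀ = 0.0000 + 0.8550 + 1.7850 + 1.5680 + 0.4900 = 4.6980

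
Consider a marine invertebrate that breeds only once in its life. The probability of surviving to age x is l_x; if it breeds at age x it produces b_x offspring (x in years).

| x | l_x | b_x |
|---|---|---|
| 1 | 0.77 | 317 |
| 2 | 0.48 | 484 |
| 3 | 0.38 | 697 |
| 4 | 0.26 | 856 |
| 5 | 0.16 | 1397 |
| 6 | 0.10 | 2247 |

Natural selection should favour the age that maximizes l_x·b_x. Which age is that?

Expected offspring if breeding at age x = l_x × b_x:
  age 1: 0.77 × 317 = 244.090
  age 2: 0.48 × 484 = 232.320
  age 3: 0.38 × 697 = 264.860
  age 4: 0.26 × 856 = 222.560
  age 5: 0.16 × 1397 = 223.520
  age 6: 0.10 × 2247 = 224.700
Maximum at age 3 (264.860).

3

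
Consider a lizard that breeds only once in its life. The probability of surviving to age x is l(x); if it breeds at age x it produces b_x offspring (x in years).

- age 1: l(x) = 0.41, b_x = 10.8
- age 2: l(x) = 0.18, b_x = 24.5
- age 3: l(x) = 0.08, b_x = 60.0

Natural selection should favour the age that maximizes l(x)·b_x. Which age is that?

Expected offspring if breeding at age x = l(x) × b_x:
  age 1: 0.41 × 10.8 = 4.428
  age 2: 0.18 × 24.5 = 4.410
  age 3: 0.08 × 60.0 = 4.800
Maximum at age 3 (4.800).

3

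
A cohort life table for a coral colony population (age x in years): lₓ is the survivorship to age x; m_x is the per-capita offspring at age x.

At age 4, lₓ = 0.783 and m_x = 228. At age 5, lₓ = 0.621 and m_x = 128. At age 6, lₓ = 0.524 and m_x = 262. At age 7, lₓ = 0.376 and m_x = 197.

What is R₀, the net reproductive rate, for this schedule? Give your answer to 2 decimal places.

469.37

R₀ = Σ lₓ m_x:
  age 4: 0.783 × 228 = 178.5240
  age 5: 0.621 × 128 = 79.4880
  age 6: 0.524 × 262 = 137.2880
  age 7: 0.376 × 197 = 74.0720
R₀ = 178.5240 + 79.4880 + 137.2880 + 74.0720 = 469.3720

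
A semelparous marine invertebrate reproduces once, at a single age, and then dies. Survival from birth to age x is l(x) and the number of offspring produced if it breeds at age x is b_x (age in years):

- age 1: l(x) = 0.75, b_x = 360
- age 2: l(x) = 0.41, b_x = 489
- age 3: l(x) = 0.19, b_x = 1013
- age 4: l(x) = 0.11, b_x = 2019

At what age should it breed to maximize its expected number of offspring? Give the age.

1

Expected offspring if breeding at age x = l(x) × b_x:
  age 1: 0.75 × 360 = 270.000
  age 2: 0.41 × 489 = 200.490
  age 3: 0.19 × 1013 = 192.470
  age 4: 0.11 × 2019 = 222.090
Maximum at age 1 (270.000).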